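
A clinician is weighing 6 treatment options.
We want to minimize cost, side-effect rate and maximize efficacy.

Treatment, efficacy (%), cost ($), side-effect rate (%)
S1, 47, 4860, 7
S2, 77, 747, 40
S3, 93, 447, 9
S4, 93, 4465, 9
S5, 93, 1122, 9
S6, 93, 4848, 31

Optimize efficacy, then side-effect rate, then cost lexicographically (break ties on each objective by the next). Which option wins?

First maximize efficacy: best is 93, kept {S3, S4, S5, S6}.
Then minimize side-effect rate: best is 9, kept {S3, S4, S5}.
Then minimize cost: best is 447, kept {S3}.

S3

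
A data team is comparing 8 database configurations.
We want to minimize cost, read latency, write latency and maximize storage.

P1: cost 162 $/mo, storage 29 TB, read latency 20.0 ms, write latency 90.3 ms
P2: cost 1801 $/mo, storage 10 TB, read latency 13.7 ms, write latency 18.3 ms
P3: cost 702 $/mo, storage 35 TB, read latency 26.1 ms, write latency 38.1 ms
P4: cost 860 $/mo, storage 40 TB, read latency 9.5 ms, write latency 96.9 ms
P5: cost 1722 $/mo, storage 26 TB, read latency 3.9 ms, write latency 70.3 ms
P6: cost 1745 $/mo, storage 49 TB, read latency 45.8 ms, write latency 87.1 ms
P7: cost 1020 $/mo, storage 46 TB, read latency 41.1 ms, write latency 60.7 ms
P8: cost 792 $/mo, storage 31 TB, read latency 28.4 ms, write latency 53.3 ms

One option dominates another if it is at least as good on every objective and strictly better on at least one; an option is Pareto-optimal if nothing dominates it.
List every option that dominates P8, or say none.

P3: cost 702≤792, storage 35≥31, read latency 26.1≤28.4, write latency 38.1≤53.3 — dominates P8.
Others (P1, P2, P4, P5, P6, P7) are each worse than P8 on at least one objective.

P3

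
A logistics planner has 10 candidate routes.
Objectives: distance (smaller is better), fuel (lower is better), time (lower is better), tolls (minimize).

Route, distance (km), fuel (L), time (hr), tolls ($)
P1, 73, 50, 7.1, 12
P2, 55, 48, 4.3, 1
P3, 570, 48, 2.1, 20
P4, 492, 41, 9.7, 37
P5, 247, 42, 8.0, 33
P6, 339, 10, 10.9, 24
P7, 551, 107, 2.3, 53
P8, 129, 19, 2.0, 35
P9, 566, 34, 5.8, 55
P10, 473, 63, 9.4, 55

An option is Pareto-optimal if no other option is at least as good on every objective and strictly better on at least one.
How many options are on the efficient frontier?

P1: dominated by P2 (distance 55≤73, fuel 48≤50, time 4.3≤7.1, tolls 1≤12).
P2: not dominated (best distance).
P3: not dominated.
P4: dominated by P8 (distance 129≤492, fuel 19≤41, time 2.0≤9.7, tolls 35≤37).
P5: not dominated.
P6: not dominated (best fuel).
P7: dominated by P8 (distance 129≤551, fuel 19≤107, time 2.0≤2.3, tolls 35≤53).
P8: not dominated (best time).
P9: dominated by P8 (distance 129≤566, fuel 19≤34, time 2.0≤5.8, tolls 35≤55).
P10: dominated by P1 (distance 73≤473, fuel 50≤63, time 7.1≤9.4, tolls 12≤55).
Pareto-optimal: P2, P3, P5, P6, P8 → 5.

5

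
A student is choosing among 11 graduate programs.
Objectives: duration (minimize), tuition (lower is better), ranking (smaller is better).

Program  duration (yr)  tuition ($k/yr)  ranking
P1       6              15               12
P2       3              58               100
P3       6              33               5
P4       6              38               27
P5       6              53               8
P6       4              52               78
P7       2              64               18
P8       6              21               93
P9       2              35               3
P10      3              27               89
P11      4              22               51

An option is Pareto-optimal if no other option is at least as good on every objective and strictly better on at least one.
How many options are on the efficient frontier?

5

P1: not dominated (best tuition).
P2: dominated by P9 (duration 2≤3, tuition 35≤58, ranking 3≤100).
P3: not dominated.
P4: dominated by P1 (duration 6≤6, tuition 15≤38, ranking 12≤27).
P5: dominated by P3 (duration 6≤6, tuition 33≤53, ranking 5≤8).
P6: dominated by P9 (duration 2≤4, tuition 35≤52, ranking 3≤78).
P7: dominated by P9 (duration 2≤2, tuition 35≤64, ranking 3≤18).
P8: dominated by P1 (duration 6≤6, tuition 15≤21, ranking 12≤93).
P9: not dominated (best ranking).
P10: not dominated.
P11: not dominated.
Pareto-optimal: P1, P3, P9, P10, P11 → 5.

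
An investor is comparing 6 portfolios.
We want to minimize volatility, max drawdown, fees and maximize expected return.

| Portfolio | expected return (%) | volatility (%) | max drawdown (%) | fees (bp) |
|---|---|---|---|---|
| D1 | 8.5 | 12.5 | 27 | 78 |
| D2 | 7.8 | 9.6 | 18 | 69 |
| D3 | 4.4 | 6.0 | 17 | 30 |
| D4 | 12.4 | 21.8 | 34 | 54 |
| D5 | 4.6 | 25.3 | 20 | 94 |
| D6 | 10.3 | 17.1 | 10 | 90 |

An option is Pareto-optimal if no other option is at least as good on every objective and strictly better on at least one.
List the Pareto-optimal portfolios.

D1: not dominated.
D2: not dominated.
D3: not dominated (best volatility).
D4: not dominated (best expected return).
D5: dominated by D2 (expected return 7.8≥4.6, volatility 9.6≤25.3, max drawdown 18≤20, fees 69≤94).
D6: not dominated (best max drawdown).

D1, D2, D3, D4, D6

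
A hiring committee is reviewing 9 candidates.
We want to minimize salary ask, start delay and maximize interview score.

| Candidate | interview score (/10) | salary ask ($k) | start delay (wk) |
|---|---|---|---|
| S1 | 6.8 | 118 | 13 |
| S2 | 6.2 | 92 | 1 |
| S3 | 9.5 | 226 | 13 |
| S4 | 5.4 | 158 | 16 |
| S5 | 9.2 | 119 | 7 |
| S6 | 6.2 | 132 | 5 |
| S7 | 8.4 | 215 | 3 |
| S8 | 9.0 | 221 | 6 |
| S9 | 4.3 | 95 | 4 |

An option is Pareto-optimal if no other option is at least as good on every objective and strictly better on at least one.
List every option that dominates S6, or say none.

S2: interview score 6.2≥6.2, salary ask 92≤132, start delay 1≤5 — dominates S6.
Others (S1, S3, S4, S5, S7, S8, S9) are each worse than S6 on at least one objective.

S2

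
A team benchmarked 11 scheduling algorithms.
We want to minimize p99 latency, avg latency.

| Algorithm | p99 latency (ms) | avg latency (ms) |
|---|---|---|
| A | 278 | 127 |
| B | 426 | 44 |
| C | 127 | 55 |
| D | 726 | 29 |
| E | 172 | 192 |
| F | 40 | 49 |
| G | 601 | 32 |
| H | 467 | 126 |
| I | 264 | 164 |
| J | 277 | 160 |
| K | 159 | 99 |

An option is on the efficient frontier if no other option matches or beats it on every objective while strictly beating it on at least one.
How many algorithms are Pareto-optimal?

A: dominated by C (p99 latency 127≤278, avg latency 55≤127).
B: not dominated.
C: dominated by F (p99 latency 40≤127, avg latency 49≤55).
D: not dominated (best avg latency).
E: dominated by C (p99 latency 127≤172, avg latency 55≤192).
F: not dominated (best p99 latency).
G: not dominated.
H: dominated by B (p99 latency 426≤467, avg latency 44≤126).
I: dominated by C (p99 latency 127≤264, avg latency 55≤164).
J: dominated by C (p99 latency 127≤277, avg latency 55≤160).
K: dominated by C (p99 latency 127≤159, avg latency 55≤99).
Pareto-optimal: B, D, F, G → 4.

4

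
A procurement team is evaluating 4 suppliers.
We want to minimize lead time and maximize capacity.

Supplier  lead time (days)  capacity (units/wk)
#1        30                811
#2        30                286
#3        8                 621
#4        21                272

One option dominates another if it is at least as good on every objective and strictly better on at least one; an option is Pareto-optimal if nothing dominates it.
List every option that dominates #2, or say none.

#1, #3

#1: lead time 30≤30, capacity 811≥286 — dominates #2.
#3: lead time 8≤30, capacity 621≥286 — dominates #2.
Others (#4) are each worse than #2 on at least one objective.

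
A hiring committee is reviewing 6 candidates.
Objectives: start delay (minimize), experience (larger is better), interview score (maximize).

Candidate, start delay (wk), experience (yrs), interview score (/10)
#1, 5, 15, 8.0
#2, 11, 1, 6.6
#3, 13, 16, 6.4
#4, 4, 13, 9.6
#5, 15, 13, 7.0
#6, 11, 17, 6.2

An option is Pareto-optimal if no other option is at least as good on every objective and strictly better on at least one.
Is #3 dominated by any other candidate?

No

#1: worse on experience (15 vs 16).
#2: worse on experience (1 vs 16).
#4: worse on experience (13 vs 16).
#5: worse on start delay (15 vs 13).
#6: worse on interview score (6.2 vs 6.4).
No option is at least as good as #3 on every objective and strictly better on one.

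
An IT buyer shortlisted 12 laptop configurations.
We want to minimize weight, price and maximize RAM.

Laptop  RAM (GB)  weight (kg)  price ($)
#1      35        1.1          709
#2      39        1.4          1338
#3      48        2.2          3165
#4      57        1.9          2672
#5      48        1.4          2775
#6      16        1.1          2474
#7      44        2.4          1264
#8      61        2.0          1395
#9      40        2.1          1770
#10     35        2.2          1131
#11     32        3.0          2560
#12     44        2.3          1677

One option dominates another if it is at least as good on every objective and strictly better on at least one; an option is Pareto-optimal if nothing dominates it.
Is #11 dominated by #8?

Yes

#8 vs #11: RAM 61≥32, weight 2.0≤3.0, price 1395≤2560 — #8 is at least as good on every objective with at least one strict improvement.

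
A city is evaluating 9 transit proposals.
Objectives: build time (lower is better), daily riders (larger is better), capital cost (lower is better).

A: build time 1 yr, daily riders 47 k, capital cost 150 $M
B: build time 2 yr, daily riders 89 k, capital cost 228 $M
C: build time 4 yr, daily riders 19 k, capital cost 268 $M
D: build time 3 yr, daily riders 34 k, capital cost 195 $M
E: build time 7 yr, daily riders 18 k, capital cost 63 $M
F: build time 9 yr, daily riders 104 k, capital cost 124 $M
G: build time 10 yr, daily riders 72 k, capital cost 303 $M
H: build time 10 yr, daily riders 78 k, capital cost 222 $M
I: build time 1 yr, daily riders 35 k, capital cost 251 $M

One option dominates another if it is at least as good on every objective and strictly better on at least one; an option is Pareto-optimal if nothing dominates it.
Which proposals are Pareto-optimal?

A: not dominated.
B: not dominated.
C: dominated by A (build time 1≤4, daily riders 47≥19, capital cost 150≤268).
D: dominated by A (build time 1≤3, daily riders 47≥34, capital cost 150≤195).
E: not dominated (best capital cost).
F: not dominated (best daily riders).
G: dominated by B (build time 2≤10, daily riders 89≥72, capital cost 228≤303).
H: dominated by F (build time 9≤10, daily riders 104≥78, capital cost 124≤222).
I: dominated by A (build time 1≤1, daily riders 47≥35, capital cost 150≤251).

A, B, E, F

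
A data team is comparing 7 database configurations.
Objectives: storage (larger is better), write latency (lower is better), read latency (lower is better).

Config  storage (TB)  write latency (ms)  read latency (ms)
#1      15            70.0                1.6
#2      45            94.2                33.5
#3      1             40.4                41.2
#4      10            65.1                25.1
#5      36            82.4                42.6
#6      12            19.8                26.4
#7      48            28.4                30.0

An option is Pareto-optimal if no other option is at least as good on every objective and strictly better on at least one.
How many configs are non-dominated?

#1: not dominated (best read latency).
#2: dominated by #7 (storage 48≥45, write latency 28.4≤94.2, read latency 30.0≤33.5).
#3: dominated by #6 (storage 12≥1, write latency 19.8≤40.4, read latency 26.4≤41.2).
#4: not dominated.
#5: dominated by #7 (storage 48≥36, write latency 28.4≤82.4, read latency 30.0≤42.6).
#6: not dominated (best write latency).
#7: not dominated (best storage).
Pareto-optimal: #1, #4, #6, #7 → 4.

4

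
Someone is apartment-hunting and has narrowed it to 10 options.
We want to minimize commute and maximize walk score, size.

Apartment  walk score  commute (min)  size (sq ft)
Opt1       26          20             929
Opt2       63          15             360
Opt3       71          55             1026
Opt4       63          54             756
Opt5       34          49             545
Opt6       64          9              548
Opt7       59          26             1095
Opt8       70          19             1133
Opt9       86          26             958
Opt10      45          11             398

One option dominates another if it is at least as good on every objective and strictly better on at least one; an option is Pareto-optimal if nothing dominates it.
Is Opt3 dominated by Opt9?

Opt9 vs Opt3: Opt9 is worse on size (958 vs 1026), so it does not dominate Opt3.

No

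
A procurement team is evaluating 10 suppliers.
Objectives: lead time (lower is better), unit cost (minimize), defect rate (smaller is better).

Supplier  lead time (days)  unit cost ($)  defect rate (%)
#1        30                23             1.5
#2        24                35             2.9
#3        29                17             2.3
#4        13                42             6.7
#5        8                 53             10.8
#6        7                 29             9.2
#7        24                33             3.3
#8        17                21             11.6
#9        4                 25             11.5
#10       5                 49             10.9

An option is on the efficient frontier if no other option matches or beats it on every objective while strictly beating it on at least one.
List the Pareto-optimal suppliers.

#1, #2, #3, #4, #6, #7, #8, #9, #10

#1: not dominated (best defect rate).
#2: not dominated.
#3: not dominated (best unit cost).
#4: not dominated.
#5: dominated by #6 (lead time 7≤8, unit cost 29≤53, defect rate 9.2≤10.8).
#6: not dominated.
#7: not dominated.
#8: not dominated.
#9: not dominated (best lead time).
#10: not dominated.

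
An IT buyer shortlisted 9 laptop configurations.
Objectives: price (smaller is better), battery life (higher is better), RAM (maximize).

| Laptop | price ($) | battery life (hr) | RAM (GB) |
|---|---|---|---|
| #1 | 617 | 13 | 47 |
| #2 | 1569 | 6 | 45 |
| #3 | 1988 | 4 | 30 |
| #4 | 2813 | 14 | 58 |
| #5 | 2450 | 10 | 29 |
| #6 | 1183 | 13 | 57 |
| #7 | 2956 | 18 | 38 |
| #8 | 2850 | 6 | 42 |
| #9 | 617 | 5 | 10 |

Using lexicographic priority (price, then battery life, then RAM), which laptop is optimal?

#1

First minimize price: best is 617, kept {#1, #9}.
Then maximize battery life: best is 13, kept {#1}.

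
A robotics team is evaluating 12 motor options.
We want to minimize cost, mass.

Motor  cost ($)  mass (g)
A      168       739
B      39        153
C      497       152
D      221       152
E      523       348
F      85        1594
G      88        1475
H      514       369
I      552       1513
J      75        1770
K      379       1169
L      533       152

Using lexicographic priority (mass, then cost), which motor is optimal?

D

First minimize mass: best is 152, kept {C, D, L}.
Then minimize cost: best is 221, kept {D}.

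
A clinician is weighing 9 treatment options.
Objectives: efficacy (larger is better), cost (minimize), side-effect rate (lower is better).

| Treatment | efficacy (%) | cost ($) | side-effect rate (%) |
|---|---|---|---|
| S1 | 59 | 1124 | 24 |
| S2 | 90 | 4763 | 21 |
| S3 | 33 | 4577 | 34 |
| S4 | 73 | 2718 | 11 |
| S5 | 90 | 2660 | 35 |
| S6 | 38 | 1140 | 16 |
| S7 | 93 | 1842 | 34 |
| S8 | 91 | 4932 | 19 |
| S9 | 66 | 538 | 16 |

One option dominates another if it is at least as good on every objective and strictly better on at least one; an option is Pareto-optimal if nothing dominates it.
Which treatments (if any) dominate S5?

S7

S7: efficacy 93≥90, cost 1842≤2660, side-effect rate 34≤35 — dominates S5.
Others (S1, S2, S3, S4, S6, S8, S9) are each worse than S5 on at least one objective.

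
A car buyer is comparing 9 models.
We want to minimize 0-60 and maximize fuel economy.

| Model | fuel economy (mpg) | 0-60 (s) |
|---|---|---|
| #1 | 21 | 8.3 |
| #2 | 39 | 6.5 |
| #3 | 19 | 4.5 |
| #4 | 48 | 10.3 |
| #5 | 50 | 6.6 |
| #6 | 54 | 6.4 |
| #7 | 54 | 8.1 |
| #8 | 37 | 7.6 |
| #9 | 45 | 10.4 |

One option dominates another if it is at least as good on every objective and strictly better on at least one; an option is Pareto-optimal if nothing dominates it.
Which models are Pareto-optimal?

#1: dominated by #2 (fuel economy 39≥21, 0-60 6.5≤8.3).
#2: dominated by #6 (fuel economy 54≥39, 0-60 6.4≤6.5).
#3: not dominated (best 0-60).
#4: dominated by #5 (fuel economy 50≥48, 0-60 6.6≤10.3).
#5: dominated by #6 (fuel economy 54≥50, 0-60 6.4≤6.6).
#6: not dominated.
#7: dominated by #6 (fuel economy 54≥54, 0-60 6.4≤8.1).
#8: dominated by #2 (fuel economy 39≥37, 0-60 6.5≤7.6).
#9: dominated by #4 (fuel economy 48≥45, 0-60 10.3≤10.4).

#3, #6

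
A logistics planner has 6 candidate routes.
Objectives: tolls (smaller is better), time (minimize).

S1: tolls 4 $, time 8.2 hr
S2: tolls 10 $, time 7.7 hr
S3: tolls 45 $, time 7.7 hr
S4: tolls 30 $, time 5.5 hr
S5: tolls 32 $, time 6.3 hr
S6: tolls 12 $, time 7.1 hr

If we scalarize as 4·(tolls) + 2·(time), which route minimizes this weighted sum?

S1

S1: 4·4 + 2·8.2 = 32.4
S2: 4·10 + 2·7.7 = 55.4
S3: 4·45 + 2·7.7 = 195.4
S4: 4·30 + 2·5.5 = 131.0
S5: 4·32 + 2·6.3 = 140.6
S6: 4·12 + 2·7.1 = 62.2
Lowest: S1 at 32.4.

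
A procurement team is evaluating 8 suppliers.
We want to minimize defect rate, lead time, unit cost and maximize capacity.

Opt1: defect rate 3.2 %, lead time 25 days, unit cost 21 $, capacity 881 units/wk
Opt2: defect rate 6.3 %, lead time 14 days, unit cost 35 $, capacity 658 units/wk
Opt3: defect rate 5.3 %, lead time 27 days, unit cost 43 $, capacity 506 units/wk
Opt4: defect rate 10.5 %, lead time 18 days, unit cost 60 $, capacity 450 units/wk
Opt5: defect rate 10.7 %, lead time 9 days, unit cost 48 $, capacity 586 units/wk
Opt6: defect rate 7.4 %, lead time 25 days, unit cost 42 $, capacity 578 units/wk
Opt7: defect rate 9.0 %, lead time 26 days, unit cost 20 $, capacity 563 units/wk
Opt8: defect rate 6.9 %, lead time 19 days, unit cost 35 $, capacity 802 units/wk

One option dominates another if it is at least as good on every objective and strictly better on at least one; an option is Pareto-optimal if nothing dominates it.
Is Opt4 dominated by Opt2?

Yes

Opt2 vs Opt4: defect rate 6.3≤10.5, lead time 14≤18, unit cost 35≤60, capacity 658≥450 — Opt2 is at least as good on every objective with at least one strict improvement.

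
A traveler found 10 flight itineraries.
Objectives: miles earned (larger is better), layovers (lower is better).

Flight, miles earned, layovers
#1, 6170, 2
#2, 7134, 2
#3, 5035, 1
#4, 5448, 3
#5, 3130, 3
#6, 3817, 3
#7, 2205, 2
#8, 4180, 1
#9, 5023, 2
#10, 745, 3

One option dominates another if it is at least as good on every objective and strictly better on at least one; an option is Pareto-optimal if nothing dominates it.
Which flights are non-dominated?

#1: dominated by #2 (miles earned 7134≥6170, layovers 2≤2).
#2: not dominated (best miles earned).
#3: not dominated.
#4: dominated by #1 (miles earned 6170≥5448, layovers 2≤3).
#5: dominated by #1 (miles earned 6170≥3130, layovers 2≤3).
#6: dominated by #1 (miles earned 6170≥3817, layovers 2≤3).
#7: dominated by #1 (miles earned 6170≥2205, layovers 2≤2).
#8: dominated by #3 (miles earned 5035≥4180, layovers 1≤1).
#9: dominated by #1 (miles earned 6170≥5023, layovers 2≤2).
#10: dominated by #1 (miles earned 6170≥745, layovers 2≤3).

#2, #3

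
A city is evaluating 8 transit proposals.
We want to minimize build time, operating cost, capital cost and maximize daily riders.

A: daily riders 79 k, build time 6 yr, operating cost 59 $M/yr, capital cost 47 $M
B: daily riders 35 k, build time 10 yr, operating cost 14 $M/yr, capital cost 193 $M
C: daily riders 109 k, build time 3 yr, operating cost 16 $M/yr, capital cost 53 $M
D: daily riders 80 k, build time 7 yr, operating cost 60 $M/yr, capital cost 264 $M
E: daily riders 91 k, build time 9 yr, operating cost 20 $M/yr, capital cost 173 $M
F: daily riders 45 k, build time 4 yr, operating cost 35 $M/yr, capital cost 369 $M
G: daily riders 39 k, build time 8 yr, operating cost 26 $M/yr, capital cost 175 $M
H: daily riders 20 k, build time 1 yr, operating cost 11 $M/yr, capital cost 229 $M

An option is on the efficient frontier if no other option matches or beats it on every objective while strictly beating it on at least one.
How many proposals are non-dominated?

4

A: not dominated (best capital cost).
B: not dominated.
C: not dominated (best daily riders).
D: dominated by C (daily riders 109≥80, build time 3≤7, operating cost 16≤60, capital cost 53≤264).
E: dominated by C (daily riders 109≥91, build time 3≤9, operating cost 16≤20, capital cost 53≤173).
F: dominated by C (daily riders 109≥45, build time 3≤4, operating cost 16≤35, capital cost 53≤369).
G: dominated by C (daily riders 109≥39, build time 3≤8, operating cost 16≤26, capital cost 53≤175).
H: not dominated (best build time).
Pareto-optimal: A, B, C, H → 4.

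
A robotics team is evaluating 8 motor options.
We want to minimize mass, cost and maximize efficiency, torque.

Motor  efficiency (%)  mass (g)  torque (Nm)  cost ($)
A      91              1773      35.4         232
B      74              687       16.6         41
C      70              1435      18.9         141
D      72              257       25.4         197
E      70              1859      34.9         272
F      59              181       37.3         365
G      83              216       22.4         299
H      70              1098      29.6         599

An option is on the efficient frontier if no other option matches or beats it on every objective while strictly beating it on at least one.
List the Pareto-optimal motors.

A: not dominated (best efficiency).
B: not dominated (best cost).
C: not dominated.
D: not dominated.
E: dominated by A (efficiency 91≥70, mass 1773≤1859, torque 35.4≥34.9, cost 232≤272).
F: not dominated (best mass).
G: not dominated.
H: not dominated.

A, B, C, D, F, G, H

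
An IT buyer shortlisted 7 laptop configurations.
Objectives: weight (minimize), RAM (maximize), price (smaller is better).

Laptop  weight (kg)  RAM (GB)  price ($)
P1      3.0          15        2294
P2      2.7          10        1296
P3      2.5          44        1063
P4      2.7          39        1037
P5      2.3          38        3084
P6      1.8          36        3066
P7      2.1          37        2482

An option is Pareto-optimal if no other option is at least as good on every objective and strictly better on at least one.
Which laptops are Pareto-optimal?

P3, P4, P5, P6, P7

P1: dominated by P3 (weight 2.5≤3.0, RAM 44≥15, price 1063≤2294).
P2: dominated by P3 (weight 2.5≤2.7, RAM 44≥10, price 1063≤1296).
P3: not dominated (best RAM).
P4: not dominated (best price).
P5: not dominated.
P6: not dominated (best weight).
P7: not dominated.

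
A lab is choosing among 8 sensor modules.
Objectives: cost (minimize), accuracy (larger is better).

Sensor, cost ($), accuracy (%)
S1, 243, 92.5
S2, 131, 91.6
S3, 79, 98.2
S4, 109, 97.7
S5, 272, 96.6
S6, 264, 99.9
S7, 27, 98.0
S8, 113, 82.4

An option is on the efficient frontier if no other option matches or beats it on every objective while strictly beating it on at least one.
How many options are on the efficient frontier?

S1: dominated by S3 (cost 79≤243, accuracy 98.2≥92.5).
S2: dominated by S3 (cost 79≤131, accuracy 98.2≥91.6).
S3: not dominated.
S4: dominated by S3 (cost 79≤109, accuracy 98.2≥97.7).
S5: dominated by S3 (cost 79≤272, accuracy 98.2≥96.6).
S6: not dominated (best accuracy).
S7: not dominated (best cost).
S8: dominated by S3 (cost 79≤113, accuracy 98.2≥82.4).
Pareto-optimal: S3, S6, S7 → 3.

3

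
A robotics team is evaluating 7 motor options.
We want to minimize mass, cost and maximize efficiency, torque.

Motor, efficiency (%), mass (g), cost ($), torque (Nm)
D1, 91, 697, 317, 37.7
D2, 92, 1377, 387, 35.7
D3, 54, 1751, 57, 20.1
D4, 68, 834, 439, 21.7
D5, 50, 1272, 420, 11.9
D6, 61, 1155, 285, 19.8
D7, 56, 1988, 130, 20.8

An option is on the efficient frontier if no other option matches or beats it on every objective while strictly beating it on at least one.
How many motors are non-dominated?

D1: not dominated (best mass).
D2: not dominated (best efficiency).
D3: not dominated (best cost).
D4: dominated by D1 (efficiency 91≥68, mass 697≤834, cost 317≤439, torque 37.7≥21.7).
D5: dominated by D1 (efficiency 91≥50, mass 697≤1272, cost 317≤420, torque 37.7≥11.9).
D6: not dominated.
D7: not dominated.
Pareto-optimal: D1, D2, D3, D6, D7 → 5.

5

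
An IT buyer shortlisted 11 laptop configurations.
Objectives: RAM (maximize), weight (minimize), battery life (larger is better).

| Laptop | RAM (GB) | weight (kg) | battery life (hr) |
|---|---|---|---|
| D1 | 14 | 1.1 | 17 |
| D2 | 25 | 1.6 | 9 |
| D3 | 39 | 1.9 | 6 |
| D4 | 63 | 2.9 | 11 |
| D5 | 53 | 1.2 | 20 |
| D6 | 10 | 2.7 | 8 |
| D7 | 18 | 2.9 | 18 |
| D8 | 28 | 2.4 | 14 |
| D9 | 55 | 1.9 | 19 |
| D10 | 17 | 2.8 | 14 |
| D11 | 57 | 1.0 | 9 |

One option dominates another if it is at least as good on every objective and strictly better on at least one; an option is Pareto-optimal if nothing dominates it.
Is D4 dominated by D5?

No

D5 vs D4: D5 is worse on RAM (53 vs 63), so it does not dominate D4.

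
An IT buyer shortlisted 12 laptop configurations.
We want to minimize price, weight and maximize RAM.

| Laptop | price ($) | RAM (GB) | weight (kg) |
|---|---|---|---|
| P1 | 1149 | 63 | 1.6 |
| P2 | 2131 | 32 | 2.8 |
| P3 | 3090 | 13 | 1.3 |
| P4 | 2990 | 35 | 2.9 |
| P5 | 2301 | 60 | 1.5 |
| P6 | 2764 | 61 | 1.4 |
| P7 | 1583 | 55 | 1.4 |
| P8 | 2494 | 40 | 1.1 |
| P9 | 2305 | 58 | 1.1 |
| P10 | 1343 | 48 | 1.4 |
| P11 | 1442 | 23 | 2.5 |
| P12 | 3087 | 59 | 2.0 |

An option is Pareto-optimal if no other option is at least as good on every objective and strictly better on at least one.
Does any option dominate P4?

Yes

P1 vs P4: price 1149≤2990, RAM 63≥35, weight 1.6≤2.9 — P1 is at least as good on every objective and strictly better on at least one, so P1 dominates P4.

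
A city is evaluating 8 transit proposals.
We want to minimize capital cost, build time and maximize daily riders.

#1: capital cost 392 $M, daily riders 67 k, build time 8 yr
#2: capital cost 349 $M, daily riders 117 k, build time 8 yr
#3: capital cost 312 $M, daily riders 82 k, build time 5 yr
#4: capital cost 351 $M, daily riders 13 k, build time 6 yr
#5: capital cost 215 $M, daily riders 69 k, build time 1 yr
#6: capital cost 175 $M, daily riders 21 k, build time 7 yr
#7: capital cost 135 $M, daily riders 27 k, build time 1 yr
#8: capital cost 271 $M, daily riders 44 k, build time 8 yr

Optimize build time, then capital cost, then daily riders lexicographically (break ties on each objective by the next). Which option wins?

First minimize build time: best is 1, kept {#5, #7}.
Then minimize capital cost: best is 135, kept {#7}.

#7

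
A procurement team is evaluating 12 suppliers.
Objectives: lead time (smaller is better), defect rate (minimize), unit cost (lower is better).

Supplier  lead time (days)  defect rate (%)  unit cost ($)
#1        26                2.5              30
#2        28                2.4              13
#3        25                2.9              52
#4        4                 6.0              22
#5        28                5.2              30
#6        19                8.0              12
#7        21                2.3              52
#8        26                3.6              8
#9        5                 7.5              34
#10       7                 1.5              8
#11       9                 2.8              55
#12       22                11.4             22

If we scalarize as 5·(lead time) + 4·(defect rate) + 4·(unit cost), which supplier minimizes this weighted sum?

#10

#1: 5·26 + 4·2.5 + 4·30 = 260.0
#2: 5·28 + 4·2.4 + 4·13 = 201.6
#3: 5·25 + 4·2.9 + 4·52 = 344.6
#4: 5·4 + 4·6.0 + 4·22 = 132.0
#5: 5·28 + 4·5.2 + 4·30 = 280.8
#6: 5·19 + 4·8.0 + 4·12 = 175.0
#7: 5·21 + 4·2.3 + 4·52 = 322.2
#8: 5·26 + 4·3.6 + 4·8 = 176.4
#9: 5·5 + 4·7.5 + 4·34 = 191.0
#10: 5·7 + 4·1.5 + 4·8 = 73.0
#11: 5·9 + 4·2.8 + 4·55 = 276.2
#12: 5·22 + 4·11.4 + 4·22 = 243.6
Lowest: #10 at 73.0.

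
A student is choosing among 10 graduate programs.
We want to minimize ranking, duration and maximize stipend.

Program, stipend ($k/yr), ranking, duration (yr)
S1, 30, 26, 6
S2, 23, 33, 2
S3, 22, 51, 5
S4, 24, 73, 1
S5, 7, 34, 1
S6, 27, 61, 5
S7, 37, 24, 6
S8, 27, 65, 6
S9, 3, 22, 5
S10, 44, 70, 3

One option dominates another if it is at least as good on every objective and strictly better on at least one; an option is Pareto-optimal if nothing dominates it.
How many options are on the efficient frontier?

S1: dominated by S7 (stipend 37≥30, ranking 24≤26, duration 6≤6).
S2: not dominated.
S3: dominated by S2 (stipend 23≥22, ranking 33≤51, duration 2≤5).
S4: not dominated.
S5: not dominated.
S6: not dominated.
S7: not dominated.
S8: dominated by S1 (stipend 30≥27, ranking 26≤65, duration 6≤6).
S9: not dominated (best ranking).
S10: not dominated (best stipend).
Pareto-optimal: S2, S4, S5, S6, S7, S9, S10 → 7.

7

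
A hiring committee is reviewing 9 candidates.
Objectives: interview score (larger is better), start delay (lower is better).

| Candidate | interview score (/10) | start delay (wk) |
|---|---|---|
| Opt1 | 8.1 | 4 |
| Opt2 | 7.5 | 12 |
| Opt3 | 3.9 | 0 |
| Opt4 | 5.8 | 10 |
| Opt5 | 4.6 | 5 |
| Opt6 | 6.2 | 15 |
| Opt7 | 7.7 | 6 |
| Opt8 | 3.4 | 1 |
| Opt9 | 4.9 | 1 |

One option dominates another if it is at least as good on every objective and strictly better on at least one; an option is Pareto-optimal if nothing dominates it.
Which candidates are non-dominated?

Opt1: not dominated (best interview score).
Opt2: dominated by Opt1 (interview score 8.1≥7.5, start delay 4≤12).
Opt3: not dominated (best start delay).
Opt4: dominated by Opt1 (interview score 8.1≥5.8, start delay 4≤10).
Opt5: dominated by Opt1 (interview score 8.1≥4.6, start delay 4≤5).
Opt6: dominated by Opt1 (interview score 8.1≥6.2, start delay 4≤15).
Opt7: dominated by Opt1 (interview score 8.1≥7.7, start delay 4≤6).
Opt8: dominated by Opt3 (interview score 3.9≥3.4, start delay 0≤1).
Opt9: not dominated.

Opt1, Opt3, Opt9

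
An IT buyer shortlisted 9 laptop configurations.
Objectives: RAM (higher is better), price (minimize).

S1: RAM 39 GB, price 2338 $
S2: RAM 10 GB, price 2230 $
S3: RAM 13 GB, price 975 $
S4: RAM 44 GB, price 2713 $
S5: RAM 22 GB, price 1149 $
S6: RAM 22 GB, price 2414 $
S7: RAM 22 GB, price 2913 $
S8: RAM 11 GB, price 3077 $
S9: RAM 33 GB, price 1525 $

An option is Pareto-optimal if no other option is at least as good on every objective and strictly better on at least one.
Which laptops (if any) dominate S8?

S1, S3, S4, S5, S6, S7, S9

S1: RAM 39≥11, price 2338≤3077 — dominates S8.
S3: RAM 13≥11, price 975≤3077 — dominates S8.
S4: RAM 44≥11, price 2713≤3077 — dominates S8.
S5: RAM 22≥11, price 1149≤3077 — dominates S8.
S6: RAM 22≥11, price 2414≤3077 — dominates S8.
S7: RAM 22≥11, price 2913≤3077 — dominates S8.
S9: RAM 33≥11, price 1525≤3077 — dominates S8.
Others (S2) are each worse than S8 on at least one objective.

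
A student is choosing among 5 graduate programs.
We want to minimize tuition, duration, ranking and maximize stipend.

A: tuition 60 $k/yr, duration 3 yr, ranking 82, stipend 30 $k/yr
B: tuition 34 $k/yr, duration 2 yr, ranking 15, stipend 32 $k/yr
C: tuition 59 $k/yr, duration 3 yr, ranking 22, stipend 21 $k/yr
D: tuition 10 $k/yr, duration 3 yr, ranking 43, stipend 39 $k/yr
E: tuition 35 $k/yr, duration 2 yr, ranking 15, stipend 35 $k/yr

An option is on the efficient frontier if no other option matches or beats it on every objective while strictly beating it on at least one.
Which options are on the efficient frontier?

A: dominated by B (tuition 34≤60, duration 2≤3, ranking 15≤82, stipend 32≥30).
B: not dominated.
C: dominated by B (tuition 34≤59, duration 2≤3, ranking 15≤22, stipend 32≥21).
D: not dominated (best tuition).
E: not dominated.

B, D, E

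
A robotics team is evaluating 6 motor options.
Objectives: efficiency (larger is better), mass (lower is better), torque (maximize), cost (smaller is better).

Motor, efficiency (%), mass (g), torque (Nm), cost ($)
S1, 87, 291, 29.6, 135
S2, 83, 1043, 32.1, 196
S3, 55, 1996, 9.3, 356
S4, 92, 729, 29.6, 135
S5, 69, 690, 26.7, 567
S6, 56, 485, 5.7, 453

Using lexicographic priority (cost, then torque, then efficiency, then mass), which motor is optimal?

First minimize cost: best is 135, kept {S1, S4}.
Then maximize torque: best is 29.6, kept {S1, S4}.
Then maximize efficiency: best is 92, kept {S4}.

S4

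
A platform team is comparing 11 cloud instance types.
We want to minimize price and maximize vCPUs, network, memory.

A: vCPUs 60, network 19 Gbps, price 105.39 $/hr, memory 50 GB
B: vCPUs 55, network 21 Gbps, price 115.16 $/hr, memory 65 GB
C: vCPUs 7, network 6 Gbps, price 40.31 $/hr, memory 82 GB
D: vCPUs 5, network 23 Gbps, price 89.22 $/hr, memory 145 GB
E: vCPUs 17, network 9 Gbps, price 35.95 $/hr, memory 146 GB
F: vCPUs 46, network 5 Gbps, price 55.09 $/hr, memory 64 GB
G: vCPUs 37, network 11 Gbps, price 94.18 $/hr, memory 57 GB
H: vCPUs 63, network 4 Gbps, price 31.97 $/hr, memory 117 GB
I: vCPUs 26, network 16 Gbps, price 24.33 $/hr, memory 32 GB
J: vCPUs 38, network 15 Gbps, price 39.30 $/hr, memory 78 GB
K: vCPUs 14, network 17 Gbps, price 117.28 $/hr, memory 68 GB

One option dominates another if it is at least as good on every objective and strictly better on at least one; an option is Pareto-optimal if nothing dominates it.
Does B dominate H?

B vs H: B is worse on vCPUs (55 vs 63), so it does not dominate H.

No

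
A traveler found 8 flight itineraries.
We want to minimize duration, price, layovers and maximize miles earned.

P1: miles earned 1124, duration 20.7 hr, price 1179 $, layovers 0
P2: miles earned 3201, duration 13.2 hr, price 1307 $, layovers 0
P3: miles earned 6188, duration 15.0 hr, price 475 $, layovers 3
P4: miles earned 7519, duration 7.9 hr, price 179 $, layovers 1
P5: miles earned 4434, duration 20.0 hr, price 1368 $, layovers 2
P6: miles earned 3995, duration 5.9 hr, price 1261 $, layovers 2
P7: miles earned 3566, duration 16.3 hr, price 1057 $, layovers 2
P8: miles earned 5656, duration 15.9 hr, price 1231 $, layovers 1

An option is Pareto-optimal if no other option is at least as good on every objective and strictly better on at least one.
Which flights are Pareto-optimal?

P1: not dominated.
P2: not dominated.
P3: dominated by P4 (miles earned 7519≥6188, duration 7.9≤15.0, price 179≤475, layovers 1≤3).
P4: not dominated (best miles earned).
P5: dominated by P4 (miles earned 7519≥4434, duration 7.9≤20.0, price 179≤1368, layovers 1≤2).
P6: not dominated (best duration).
P7: dominated by P4 (miles earned 7519≥3566, duration 7.9≤16.3, price 179≤1057, layovers 1≤2).
P8: dominated by P4 (miles earned 7519≥5656, duration 7.9≤15.9, price 179≤1231, layovers 1≤1).

P1, P2, P4, P6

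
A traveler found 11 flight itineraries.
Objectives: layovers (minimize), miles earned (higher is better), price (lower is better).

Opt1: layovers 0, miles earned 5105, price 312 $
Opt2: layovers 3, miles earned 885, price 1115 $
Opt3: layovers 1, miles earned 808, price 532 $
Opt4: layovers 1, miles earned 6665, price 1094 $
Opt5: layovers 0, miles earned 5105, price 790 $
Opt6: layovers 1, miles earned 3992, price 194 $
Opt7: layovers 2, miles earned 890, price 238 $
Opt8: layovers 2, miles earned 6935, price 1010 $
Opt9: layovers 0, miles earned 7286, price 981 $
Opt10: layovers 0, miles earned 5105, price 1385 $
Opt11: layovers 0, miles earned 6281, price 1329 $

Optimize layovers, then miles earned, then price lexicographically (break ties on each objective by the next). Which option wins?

First minimize layovers: best is 0, kept {Opt1, Opt5, Opt9, Opt10, Opt11}.
Then maximize miles earned: best is 7286, kept {Opt9}.

Opt9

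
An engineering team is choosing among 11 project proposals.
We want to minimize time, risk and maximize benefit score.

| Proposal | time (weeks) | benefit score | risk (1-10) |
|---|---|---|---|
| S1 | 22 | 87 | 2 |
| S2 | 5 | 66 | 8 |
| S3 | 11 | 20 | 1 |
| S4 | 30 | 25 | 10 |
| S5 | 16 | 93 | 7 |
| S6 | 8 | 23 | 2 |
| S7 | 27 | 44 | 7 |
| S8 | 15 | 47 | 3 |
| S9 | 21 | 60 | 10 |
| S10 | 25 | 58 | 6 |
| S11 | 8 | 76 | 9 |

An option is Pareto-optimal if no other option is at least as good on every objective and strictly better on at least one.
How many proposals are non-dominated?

S1: not dominated.
S2: not dominated (best time).
S3: not dominated (best risk).
S4: dominated by S1 (time 22≤30, benefit score 87≥25, risk 2≤10).
S5: not dominated (best benefit score).
S6: not dominated.
S7: dominated by S1 (time 22≤27, benefit score 87≥44, risk 2≤7).
S8: not dominated.
S9: dominated by S2 (time 5≤21, benefit score 66≥60, risk 8≤10).
S10: dominated by S1 (time 22≤25, benefit score 87≥58, risk 2≤6).
S11: not dominated.
Pareto-optimal: S1, S2, S3, S5, S6, S8, S11 → 7.

7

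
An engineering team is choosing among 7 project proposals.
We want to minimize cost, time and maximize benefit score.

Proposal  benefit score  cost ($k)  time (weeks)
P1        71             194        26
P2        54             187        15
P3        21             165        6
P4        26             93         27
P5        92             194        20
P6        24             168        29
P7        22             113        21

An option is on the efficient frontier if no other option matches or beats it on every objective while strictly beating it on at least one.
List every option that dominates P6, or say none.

P4

P4: benefit score 26≥24, cost 93≤168, time 27≤29 — dominates P6.
Others (P1, P2, P3, P5, P7) are each worse than P6 on at least one objective.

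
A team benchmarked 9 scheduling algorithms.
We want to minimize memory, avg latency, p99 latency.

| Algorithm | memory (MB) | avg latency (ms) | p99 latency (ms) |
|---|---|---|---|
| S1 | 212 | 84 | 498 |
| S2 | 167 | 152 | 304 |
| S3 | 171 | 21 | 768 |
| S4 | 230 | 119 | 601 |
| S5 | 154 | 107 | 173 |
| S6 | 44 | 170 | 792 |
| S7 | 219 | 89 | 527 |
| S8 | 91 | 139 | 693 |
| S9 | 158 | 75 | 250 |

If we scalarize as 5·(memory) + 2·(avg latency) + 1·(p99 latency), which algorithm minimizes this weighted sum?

S5

S1: 5·212 + 2·84 + 1·498 = 1726
S2: 5·167 + 2·152 + 1·304 = 1443
S3: 5·171 + 2·21 + 1·768 = 1665
S4: 5·230 + 2·119 + 1·601 = 1989
S5: 5·154 + 2·107 + 1·173 = 1157
S6: 5·44 + 2·170 + 1·792 = 1352
S7: 5·219 + 2·89 + 1·527 = 1800
S8: 5·91 + 2·139 + 1·693 = 1426
S9: 5·158 + 2·75 + 1·250 = 1190
Lowest: S5 at 1157.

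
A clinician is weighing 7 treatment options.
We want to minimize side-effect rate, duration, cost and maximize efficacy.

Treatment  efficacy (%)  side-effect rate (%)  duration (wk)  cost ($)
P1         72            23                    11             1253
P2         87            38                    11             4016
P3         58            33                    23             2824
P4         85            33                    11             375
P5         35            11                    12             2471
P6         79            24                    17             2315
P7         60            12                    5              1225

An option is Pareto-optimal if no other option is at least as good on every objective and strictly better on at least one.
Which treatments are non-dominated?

P1, P2, P4, P5, P6, P7

P1: not dominated.
P2: not dominated (best efficacy).
P3: dominated by P1 (efficacy 72≥58, side-effect rate 23≤33, duration 11≤23, cost 1253≤2824).
P4: not dominated (best cost).
P5: not dominated (best side-effect rate).
P6: not dominated.
P7: not dominated (best duration).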